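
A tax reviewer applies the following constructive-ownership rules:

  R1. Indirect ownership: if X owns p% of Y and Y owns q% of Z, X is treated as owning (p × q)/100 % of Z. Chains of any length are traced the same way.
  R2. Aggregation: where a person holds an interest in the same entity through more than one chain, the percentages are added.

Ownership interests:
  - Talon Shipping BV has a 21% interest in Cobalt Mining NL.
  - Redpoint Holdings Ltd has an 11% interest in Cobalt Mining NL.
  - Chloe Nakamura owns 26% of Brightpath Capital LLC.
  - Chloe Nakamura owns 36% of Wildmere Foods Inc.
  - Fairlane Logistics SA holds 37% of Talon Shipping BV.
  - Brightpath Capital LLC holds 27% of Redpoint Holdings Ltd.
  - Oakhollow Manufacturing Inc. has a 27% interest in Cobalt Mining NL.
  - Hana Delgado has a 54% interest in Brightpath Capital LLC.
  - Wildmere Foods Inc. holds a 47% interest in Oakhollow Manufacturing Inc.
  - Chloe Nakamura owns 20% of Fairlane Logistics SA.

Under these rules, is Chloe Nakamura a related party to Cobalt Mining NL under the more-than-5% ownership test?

Yes

Chain via Wildmere Foods Inc. → Oakhollow Manufacturing Inc. (R1): 36% × 47% × 27% = 4.5684% of Cobalt Mining NL.
Chain via Brightpath Capital LLC → Redpoint Holdings Ltd (R1): 26% × 27% × 11% = 0.7722% of Cobalt Mining NL.
Chain via Fairlane Logistics SA → Talon Shipping BV (R1): 20% × 37% × 21% = 1.554% of Cobalt Mining NL.
Aggregating (R2): 4.5684% + 0.7722% + 1.554% = 6.8946%.
6.8946% exceeds the 5% threshold, so Chloe is a related party to Cobalt Mining NL.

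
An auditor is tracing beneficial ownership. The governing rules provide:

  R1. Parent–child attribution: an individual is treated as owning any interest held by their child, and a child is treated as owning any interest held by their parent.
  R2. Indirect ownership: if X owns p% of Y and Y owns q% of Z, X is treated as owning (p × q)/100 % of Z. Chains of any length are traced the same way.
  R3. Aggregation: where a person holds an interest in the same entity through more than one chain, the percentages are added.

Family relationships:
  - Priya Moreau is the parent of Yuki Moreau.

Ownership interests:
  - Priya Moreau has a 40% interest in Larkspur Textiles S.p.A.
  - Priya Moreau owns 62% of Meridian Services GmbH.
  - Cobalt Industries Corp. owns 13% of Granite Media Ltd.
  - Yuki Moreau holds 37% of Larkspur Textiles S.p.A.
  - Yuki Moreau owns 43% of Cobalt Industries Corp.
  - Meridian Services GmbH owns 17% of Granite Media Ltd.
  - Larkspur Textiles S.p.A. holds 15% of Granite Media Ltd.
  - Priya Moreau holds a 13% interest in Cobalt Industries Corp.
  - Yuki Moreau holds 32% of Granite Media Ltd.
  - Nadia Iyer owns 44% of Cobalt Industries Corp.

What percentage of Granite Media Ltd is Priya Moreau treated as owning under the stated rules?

61.37%

By parent–child attribution (R1), Priya Moreau is treated as also owning Yuki Moreau's interest in Cobalt Industries Corp, giving 13% + 43% = 56%.
By parent–child attribution (R1), Priya Moreau is treated as also owning Yuki Moreau's interest in Larkspur Textiles S.p.A, giving 40% + 37% = 77%.
By parent–child attribution (R1), Priya Moreau is treated as owning Yuki Moreau's 32% interest in Granite Media Ltd.
Chain via Cobalt Industries Corp. (R2): 56% × 13% = 7.28% of Granite Media Ltd.
Chain via Larkspur Textiles S.p.A. (R2): 77% × 15% = 11.55% of Granite Media Ltd.
Chain via Meridian Services GmbH (R2): 62% × 17% = 10.54% of Granite Media Ltd.
Direct interest in Granite Media Ltd: 32%.
Aggregating (R3): 7.28% + 11.55% + 10.54% + 32% = 61.37%.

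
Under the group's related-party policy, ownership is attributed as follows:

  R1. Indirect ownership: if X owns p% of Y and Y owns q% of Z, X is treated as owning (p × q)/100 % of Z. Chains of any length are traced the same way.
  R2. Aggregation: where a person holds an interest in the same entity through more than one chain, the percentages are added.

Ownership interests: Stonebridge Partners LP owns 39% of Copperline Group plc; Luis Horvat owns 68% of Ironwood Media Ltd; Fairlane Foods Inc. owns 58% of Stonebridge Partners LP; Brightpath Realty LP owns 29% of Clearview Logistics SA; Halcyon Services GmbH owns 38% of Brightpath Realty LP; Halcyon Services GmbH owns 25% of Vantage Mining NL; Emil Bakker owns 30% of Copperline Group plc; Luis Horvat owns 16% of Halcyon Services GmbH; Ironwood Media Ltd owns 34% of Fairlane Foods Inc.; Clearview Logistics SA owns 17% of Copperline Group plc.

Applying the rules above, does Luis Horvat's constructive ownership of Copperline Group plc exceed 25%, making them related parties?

Chain via Ironwood Media Ltd → Fairlane Foods Inc. → Stonebridge Partners LP (R1): 68% × 34% × 58% × 39% = 5.229744% of Copperline Group plc.
Chain via Halcyon Services GmbH → Brightpath Realty LP → Clearview Logistics SA (R1): 16% × 38% × 29% × 17% = 0.299744% of Copperline Group plc.
Aggregating (R2): 5.229744% + 0.299744% = 5.529488%.
5.529488% does not exceed the 25% threshold, so Luis is not a related party to Copperline Group plc.

No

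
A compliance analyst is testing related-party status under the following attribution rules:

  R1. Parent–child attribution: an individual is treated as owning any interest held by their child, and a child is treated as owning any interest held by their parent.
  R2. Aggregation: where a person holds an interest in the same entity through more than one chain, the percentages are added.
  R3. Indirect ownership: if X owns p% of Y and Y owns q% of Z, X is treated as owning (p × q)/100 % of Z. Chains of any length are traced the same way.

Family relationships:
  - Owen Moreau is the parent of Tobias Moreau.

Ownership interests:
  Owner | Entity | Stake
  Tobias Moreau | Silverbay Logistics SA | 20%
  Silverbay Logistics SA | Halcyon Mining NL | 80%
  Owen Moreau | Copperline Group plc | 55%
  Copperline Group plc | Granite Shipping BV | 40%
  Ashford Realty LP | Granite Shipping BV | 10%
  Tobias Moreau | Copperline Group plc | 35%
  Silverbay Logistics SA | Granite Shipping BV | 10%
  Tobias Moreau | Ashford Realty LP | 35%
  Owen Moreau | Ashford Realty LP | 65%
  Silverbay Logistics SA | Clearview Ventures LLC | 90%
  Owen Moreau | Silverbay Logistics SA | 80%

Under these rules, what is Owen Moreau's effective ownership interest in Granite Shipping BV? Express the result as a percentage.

By parent–child attribution (R1), Owen Moreau is treated as also owning Tobias Moreau's interest in Copperline Group plc, giving 55% + 35% = 90%.
By parent–child attribution (R1), Owen Moreau is treated as also owning Tobias Moreau's interest in Ashford Realty LP, giving 65% + 35% = 100%.
By parent–child attribution (R1), Owen Moreau is treated as also owning Tobias Moreau's interest in Silverbay Logistics SA, giving 80% + 20% = 100%.
Chain via Copperline Group plc (R3): 90% × 40% = 36% of Granite Shipping BV.
Chain via Ashford Realty LP (R3): 100% × 10% = 10% of Granite Shipping BV.
Chain via Silverbay Logistics SA (R3): 100% × 10% = 10% of Granite Shipping BV.
Aggregating (R2): 36% + 10% + 10% = 56%.

56%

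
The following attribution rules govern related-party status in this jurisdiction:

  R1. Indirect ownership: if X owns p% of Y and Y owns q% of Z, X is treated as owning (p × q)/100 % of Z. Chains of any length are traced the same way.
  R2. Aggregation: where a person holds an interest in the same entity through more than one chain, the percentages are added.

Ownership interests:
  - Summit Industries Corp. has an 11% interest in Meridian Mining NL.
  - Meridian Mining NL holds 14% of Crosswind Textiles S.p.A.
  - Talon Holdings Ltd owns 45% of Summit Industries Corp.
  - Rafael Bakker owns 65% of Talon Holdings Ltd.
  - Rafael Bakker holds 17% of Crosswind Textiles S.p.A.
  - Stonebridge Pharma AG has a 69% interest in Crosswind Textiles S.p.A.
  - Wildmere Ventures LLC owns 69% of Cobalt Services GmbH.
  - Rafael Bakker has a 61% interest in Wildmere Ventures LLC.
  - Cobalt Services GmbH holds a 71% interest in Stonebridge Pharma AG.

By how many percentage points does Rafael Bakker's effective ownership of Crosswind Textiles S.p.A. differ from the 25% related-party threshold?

Chain via Wildmere Ventures LLC → Cobalt Services GmbH → Stonebridge Pharma AG (R1): 61% × 69% × 71% × 69% = 20.619891% of Crosswind Textiles S.p.A.
Chain via Talon Holdings Ltd → Summit Industries Corp. → Meridian Mining NL (R1): 65% × 45% × 11% × 14% = 0.45045% of Crosswind Textiles S.p.A.
Direct interest in Crosswind Textiles S.p.A: 17%.
Aggregating (R2): 20.619891% + 0.45045% + 17% = 38.070341%.
38.070341% exceeds the 25% threshold by 13.070341 percentage points.

13.070341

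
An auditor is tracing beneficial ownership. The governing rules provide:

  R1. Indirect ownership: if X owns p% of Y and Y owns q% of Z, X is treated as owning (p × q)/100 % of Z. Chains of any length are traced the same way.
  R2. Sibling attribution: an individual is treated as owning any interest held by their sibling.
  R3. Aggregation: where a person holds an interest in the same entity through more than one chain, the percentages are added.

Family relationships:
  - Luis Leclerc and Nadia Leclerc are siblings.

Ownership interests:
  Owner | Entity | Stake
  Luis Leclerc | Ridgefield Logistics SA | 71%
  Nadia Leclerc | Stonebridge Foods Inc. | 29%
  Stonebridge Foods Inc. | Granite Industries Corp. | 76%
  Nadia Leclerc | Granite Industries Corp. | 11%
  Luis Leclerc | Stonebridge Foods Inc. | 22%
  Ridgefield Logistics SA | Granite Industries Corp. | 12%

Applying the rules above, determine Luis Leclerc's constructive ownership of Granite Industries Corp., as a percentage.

58.28%

By sibling attribution (R2), Luis Leclerc is treated as also owning Nadia Leclerc's interest in Stonebridge Foods Inc, giving 22% + 29% = 51%.
By sibling attribution (R2), Luis Leclerc is treated as owning Nadia Leclerc's 11% interest in Granite Industries Corp.
Chain via Stonebridge Foods Inc. (R1): 51% × 76% = 38.76% of Granite Industries Corp.
Chain via Ridgefield Logistics SA (R1): 71% × 12% = 8.52% of Granite Industries Corp.
Direct interest in Granite Industries Corp: 11%.
Aggregating (R3): 38.76% + 8.52% + 11% = 58.28%.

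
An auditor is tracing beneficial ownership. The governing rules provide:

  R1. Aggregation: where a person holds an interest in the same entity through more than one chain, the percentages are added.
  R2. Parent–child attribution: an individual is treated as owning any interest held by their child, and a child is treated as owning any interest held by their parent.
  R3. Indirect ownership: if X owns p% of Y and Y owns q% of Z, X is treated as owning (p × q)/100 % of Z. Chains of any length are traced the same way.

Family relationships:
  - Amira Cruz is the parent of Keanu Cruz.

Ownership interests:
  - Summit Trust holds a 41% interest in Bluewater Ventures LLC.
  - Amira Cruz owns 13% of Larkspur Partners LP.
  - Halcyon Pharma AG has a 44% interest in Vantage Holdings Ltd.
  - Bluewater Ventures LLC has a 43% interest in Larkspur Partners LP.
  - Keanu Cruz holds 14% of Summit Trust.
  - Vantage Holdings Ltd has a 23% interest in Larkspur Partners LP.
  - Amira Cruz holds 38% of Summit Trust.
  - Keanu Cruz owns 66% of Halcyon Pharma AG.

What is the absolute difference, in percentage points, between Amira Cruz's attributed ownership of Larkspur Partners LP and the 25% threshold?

3.8468

By parent–child attribution (R2), Amira Cruz is treated as also owning Keanu Cruz's interest in Summit Trust, giving 38% + 14% = 52%.
By parent–child attribution (R2), Amira Cruz is treated as owning Keanu Cruz's 66% interest in Halcyon Pharma AG.
Chain via Summit Trust → Bluewater Ventures LLC (R3): 52% × 41% × 43% = 9.1676% of Larkspur Partners LP.
Direct interest in Larkspur Partners LP: 13%.
Chain via Halcyon Pharma AG → Vantage Holdings Ltd (R3): 66% × 44% × 23% = 6.6792% of Larkspur Partners LP.
Aggregating (R1): 9.1676% + 13% + 6.6792% = 28.8468%.
28.8468% exceeds the 25% threshold by 3.8468 percentage points.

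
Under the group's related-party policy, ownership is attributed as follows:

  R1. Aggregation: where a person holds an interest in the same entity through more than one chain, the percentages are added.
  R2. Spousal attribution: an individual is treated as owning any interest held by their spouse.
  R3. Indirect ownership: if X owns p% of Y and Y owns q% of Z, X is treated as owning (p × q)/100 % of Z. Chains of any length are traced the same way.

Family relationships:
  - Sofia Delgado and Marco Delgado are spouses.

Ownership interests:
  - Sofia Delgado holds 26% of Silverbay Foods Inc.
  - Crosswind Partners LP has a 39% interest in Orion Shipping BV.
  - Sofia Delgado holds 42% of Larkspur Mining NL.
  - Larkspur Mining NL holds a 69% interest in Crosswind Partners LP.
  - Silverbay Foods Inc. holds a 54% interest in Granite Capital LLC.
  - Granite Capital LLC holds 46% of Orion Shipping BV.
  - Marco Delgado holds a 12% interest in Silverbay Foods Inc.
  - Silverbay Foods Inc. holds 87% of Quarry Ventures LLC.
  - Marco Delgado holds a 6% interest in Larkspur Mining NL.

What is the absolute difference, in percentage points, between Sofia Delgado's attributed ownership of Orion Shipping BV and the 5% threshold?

17.356

By spousal attribution (R2), Sofia Delgado is treated as also owning Marco Delgado's interest in Silverbay Foods Inc, giving 26% + 12% = 38%.
By spousal attribution (R2), Sofia Delgado is treated as also owning Marco Delgado's interest in Larkspur Mining NL, giving 42% + 6% = 48%.
Chain via Silverbay Foods Inc. → Granite Capital LLC (R3): 38% × 54% × 46% = 9.4392% of Orion Shipping BV.
Chain via Larkspur Mining NL → Crosswind Partners LP (R3): 48% × 69% × 39% = 12.9168% of Orion Shipping BV.
Aggregating (R1): 9.4392% + 12.9168% = 22.356%.
22.356% exceeds the 5% threshold by 17.356 percentage points.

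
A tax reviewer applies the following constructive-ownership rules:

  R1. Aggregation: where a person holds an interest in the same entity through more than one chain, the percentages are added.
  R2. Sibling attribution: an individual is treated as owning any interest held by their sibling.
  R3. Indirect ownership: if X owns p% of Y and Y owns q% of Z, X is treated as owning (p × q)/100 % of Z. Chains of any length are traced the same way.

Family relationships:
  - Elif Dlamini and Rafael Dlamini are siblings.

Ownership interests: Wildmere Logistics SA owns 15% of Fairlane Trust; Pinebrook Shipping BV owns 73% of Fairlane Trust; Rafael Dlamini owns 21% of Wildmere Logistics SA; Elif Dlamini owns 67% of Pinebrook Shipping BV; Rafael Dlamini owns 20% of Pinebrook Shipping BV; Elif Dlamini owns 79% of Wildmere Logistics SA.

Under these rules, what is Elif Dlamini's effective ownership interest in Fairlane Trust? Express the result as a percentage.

78.51%

By sibling attribution (R2), Elif Dlamini is treated as also owning Rafael Dlamini's interest in Pinebrook Shipping BV, giving 67% + 20% = 87%.
By sibling attribution (R2), Elif Dlamini is treated as also owning Rafael Dlamini's interest in Wildmere Logistics SA, giving 79% + 21% = 100%.
Chain via Pinebrook Shipping BV (R3): 87% × 73% = 63.51% of Fairlane Trust.
Chain via Wildmere Logistics SA (R3): 100% × 15% = 15% of Fairlane Trust.
Aggregating (R1): 63.51% + 15% = 78.51%.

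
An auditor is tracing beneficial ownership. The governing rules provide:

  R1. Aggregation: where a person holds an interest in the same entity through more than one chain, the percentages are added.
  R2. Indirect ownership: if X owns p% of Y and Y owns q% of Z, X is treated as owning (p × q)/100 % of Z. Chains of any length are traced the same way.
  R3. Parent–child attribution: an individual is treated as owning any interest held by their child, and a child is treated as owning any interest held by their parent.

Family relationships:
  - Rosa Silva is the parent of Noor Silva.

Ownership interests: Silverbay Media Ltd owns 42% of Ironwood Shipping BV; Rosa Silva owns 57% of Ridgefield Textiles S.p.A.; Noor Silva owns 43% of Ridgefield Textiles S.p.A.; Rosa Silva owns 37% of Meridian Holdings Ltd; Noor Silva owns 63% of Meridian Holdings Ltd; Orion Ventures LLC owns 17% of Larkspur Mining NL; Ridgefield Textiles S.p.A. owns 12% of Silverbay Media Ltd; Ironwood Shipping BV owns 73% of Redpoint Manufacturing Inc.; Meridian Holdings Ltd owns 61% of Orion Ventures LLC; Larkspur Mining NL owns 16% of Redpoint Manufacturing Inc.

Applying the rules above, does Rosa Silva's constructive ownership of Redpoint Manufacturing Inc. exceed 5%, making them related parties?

By parent–child attribution (R3), Rosa Silva is treated as also owning Noor Silva's interest in Meridian Holdings Ltd, giving 37% + 63% = 100%.
By parent–child attribution (R3), Rosa Silva is treated as also owning Noor Silva's interest in Ridgefield Textiles S.p.A, giving 57% + 43% = 100%.
Chain via Meridian Holdings Ltd → Orion Ventures LLC → Larkspur Mining NL (R2): 100% × 61% × 17% × 16% = 1.6592% of Redpoint Manufacturing Inc.
Chain via Ridgefield Textiles S.p.A. → Silverbay Media Ltd → Ironwood Shipping BV (R2): 100% × 12% × 42% × 73% = 3.6792% of Redpoint Manufacturing Inc.
Aggregating (R1): 1.6592% + 3.6792% = 5.3384%.
5.3384% exceeds the 5% threshold, so Rosa is a related party to Redpoint Manufacturing Inc.

Yes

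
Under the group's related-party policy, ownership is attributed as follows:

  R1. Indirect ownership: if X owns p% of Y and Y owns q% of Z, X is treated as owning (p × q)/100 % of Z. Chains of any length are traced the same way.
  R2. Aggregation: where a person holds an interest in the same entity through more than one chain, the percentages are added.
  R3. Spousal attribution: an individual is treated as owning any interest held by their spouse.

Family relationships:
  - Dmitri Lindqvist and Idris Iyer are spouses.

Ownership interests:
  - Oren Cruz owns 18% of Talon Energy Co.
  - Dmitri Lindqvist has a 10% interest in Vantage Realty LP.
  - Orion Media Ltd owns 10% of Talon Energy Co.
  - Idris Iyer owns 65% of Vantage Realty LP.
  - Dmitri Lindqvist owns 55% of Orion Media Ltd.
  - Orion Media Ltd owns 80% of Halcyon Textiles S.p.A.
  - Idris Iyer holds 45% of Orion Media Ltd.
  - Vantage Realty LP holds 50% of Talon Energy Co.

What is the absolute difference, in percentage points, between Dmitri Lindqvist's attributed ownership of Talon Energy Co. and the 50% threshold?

2.5

By spousal attribution (R3), Dmitri Lindqvist is treated as also owning Idris Iyer's interest in Vantage Realty LP, giving 10% + 65% = 75%.
By spousal attribution (R3), Dmitri Lindqvist is treated as also owning Idris Iyer's interest in Orion Media Ltd, giving 55% + 45% = 100%.
Chain via Vantage Realty LP (R1): 75% × 50% = 37.5% of Talon Energy Co.
Chain via Orion Media Ltd (R1): 100% × 10% = 10% of Talon Energy Co.
Aggregating (R2): 37.5% + 10% = 47.5%.
47.5% falls short of the 50% threshold by 2.5 percentage points.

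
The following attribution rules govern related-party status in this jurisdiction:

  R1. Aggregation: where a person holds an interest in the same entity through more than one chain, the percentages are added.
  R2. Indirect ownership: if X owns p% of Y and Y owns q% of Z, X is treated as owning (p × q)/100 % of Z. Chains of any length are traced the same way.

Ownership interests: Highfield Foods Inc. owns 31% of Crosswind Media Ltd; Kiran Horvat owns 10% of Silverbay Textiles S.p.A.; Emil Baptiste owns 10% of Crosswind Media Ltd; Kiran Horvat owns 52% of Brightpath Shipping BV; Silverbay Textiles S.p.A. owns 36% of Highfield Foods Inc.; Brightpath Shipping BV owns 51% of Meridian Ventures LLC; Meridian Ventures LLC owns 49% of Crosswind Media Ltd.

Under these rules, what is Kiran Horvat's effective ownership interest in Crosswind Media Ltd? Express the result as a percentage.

Chain via Brightpath Shipping BV → Meridian Ventures LLC (R2): 52% × 51% × 49% = 12.9948% of Crosswind Media Ltd.
Chain via Silverbay Textiles S.p.A. → Highfield Foods Inc. (R2): 10% × 36% × 31% = 1.116% of Crosswind Media Ltd.
Aggregating (R1): 12.9948% + 1.116% = 14.1108%.

14.1108%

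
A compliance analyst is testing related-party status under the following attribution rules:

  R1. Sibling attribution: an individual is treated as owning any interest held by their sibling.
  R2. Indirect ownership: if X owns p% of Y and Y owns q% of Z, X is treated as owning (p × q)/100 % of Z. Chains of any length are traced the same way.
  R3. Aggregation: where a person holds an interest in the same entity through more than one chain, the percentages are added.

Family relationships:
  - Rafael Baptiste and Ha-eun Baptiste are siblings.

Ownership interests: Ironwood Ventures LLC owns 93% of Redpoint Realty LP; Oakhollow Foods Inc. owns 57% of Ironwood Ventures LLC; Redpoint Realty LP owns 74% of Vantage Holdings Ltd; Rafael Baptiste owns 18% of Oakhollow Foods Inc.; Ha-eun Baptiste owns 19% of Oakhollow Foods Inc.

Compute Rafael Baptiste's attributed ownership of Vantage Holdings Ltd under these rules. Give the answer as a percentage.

14.514138%

By sibling attribution (R1), Rafael Baptiste is treated as also owning Ha-eun Baptiste's interest in Oakhollow Foods Inc, giving 18% + 19% = 37%.
Chain via Oakhollow Foods Inc. → Ironwood Ventures LLC → Redpoint Realty LP (R2): 37% × 57% × 93% × 74% = 14.514138% of Vantage Holdings Ltd.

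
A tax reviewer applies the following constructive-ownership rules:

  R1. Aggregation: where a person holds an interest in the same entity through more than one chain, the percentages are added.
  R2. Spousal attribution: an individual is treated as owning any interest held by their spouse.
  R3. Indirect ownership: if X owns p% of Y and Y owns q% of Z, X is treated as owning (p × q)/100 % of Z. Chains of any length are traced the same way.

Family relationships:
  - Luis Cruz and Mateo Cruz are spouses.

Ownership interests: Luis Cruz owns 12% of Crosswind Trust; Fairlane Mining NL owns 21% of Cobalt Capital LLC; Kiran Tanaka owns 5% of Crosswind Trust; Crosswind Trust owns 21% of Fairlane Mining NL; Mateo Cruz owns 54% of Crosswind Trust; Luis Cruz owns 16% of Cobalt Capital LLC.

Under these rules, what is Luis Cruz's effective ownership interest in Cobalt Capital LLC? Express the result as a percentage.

By spousal attribution (R2), Luis Cruz is treated as also owning Mateo Cruz's interest in Crosswind Trust, giving 12% + 54% = 66%.
Chain via Crosswind Trust → Fairlane Mining NL (R3): 66% × 21% × 21% = 2.9106% of Cobalt Capital LLC.
Direct interest in Cobalt Capital LLC: 16%.
Aggregating (R1): 2.9106% + 16% = 18.9106%.

18.9106%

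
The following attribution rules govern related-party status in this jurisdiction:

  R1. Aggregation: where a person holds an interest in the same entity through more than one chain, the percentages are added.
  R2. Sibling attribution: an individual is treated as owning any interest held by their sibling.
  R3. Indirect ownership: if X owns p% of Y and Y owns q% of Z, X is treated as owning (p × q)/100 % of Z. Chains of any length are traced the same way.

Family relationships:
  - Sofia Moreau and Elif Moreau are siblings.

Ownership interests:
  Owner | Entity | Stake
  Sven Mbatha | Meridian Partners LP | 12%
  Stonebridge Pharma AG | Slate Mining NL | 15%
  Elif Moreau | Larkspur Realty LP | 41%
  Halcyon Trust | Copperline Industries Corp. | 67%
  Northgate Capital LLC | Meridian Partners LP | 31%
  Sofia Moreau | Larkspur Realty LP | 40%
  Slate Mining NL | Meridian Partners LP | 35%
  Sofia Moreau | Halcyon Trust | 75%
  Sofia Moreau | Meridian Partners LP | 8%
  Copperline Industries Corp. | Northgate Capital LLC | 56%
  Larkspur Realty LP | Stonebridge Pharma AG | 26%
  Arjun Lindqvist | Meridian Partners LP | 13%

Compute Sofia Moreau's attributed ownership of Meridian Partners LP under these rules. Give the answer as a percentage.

17.82905%

By sibling attribution (R2), Sofia Moreau is treated as also owning Elif Moreau's interest in Larkspur Realty LP, giving 40% + 41% = 81%.
Chain via Larkspur Realty LP → Stonebridge Pharma AG → Slate Mining NL (R3): 81% × 26% × 15% × 35% = 1.10565% of Meridian Partners LP.
Chain via Halcyon Trust → Copperline Industries Corp. → Northgate Capital LLC (R3): 75% × 67% × 56% × 31% = 8.7234% of Meridian Partners LP.
Direct interest in Meridian Partners LP: 8%.
Aggregating (R1): 1.10565% + 8.7234% + 8% = 17.82905%.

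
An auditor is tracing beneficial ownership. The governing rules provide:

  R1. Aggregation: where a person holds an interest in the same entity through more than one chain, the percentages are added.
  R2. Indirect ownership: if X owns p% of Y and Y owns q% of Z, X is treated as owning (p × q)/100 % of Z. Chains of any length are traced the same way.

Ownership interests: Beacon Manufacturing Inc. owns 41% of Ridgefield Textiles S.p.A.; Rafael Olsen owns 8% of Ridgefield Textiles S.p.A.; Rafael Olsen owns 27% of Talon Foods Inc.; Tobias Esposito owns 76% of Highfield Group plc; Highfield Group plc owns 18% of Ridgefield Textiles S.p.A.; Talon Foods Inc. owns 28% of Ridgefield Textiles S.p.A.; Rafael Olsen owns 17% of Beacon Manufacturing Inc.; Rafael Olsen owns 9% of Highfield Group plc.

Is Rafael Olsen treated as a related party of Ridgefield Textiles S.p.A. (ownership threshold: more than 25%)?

Chain via Beacon Manufacturing Inc. (R2): 17% × 41% = 6.97% of Ridgefield Textiles S.p.A.
Chain via Highfield Group plc (R2): 9% × 18% = 1.62% of Ridgefield Textiles S.p.A.
Chain via Talon Foods Inc. (R2): 27% × 28% = 7.56% of Ridgefield Textiles S.p.A.
Direct interest in Ridgefield Textiles S.p.A: 8%.
Aggregating (R1): 6.97% + 1.62% + 7.56% + 8% = 24.15%.
24.15% does not exceed the 25% threshold, so Rafael is not a related party to Ridgefield Textiles S.p.A.

No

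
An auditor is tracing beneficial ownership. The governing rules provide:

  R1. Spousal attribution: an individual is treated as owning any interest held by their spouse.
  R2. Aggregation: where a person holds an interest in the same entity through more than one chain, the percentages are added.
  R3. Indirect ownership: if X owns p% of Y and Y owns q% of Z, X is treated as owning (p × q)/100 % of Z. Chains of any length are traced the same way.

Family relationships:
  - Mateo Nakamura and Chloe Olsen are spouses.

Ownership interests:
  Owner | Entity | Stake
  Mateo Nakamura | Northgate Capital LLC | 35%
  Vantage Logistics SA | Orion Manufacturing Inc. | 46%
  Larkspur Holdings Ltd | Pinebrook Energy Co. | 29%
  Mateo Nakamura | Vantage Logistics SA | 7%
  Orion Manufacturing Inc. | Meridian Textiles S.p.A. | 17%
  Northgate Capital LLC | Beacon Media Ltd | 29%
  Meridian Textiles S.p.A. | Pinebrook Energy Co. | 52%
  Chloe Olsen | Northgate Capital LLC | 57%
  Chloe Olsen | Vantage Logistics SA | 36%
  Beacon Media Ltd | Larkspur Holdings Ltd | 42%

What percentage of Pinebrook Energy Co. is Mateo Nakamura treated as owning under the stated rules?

By spousal attribution (R1), Mateo Nakamura is treated as also owning Chloe Olsen's interest in Northgate Capital LLC, giving 35% + 57% = 92%.
By spousal attribution (R1), Mateo Nakamura is treated as also owning Chloe Olsen's interest in Vantage Logistics SA, giving 7% + 36% = 43%.
Chain via Northgate Capital LLC → Beacon Media Ltd → Larkspur Holdings Ltd (R3): 92% × 29% × 42% × 29% = 3.249624% of Pinebrook Energy Co.
Chain via Vantage Logistics SA → Orion Manufacturing Inc. → Meridian Textiles S.p.A. (R3): 43% × 46% × 17% × 52% = 1.748552% of Pinebrook Energy Co.
Aggregating (R2): 3.249624% + 1.748552% = 4.998176%.

4.998176%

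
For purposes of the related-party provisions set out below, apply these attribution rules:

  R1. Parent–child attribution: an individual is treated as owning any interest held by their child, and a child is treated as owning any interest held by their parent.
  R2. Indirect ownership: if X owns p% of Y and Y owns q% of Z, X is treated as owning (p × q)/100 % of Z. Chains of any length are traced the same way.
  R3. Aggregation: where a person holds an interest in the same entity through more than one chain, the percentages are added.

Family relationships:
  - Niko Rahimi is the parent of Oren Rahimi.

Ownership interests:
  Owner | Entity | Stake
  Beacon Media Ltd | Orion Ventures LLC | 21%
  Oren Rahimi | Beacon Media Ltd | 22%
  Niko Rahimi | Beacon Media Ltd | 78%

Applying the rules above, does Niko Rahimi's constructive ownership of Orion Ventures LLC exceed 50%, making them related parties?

By parent–child attribution (R1), Niko Rahimi is treated as also owning Oren Rahimi's interest in Beacon Media Ltd, giving 78% + 22% = 100%.
Chain via Beacon Media Ltd (R2): 100% × 21% = 21% of Orion Ventures LLC.
21% does not exceed the 50% threshold, so Niko is not a related party to Orion Ventures LLC.

No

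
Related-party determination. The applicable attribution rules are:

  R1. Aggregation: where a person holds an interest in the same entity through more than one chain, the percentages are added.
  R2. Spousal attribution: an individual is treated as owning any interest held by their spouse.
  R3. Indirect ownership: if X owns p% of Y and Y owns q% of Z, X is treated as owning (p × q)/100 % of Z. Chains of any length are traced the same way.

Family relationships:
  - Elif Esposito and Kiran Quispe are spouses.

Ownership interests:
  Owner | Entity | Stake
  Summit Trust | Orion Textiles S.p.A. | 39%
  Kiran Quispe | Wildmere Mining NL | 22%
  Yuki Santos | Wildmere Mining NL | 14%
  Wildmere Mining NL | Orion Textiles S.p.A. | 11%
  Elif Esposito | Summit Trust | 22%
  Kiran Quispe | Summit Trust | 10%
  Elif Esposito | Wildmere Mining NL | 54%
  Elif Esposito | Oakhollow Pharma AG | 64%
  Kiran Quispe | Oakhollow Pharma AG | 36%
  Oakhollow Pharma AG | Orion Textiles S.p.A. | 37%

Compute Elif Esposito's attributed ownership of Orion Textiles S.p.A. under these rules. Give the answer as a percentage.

57.84%

By spousal attribution (R2), Elif Esposito is treated as also owning Kiran Quispe's interest in Oakhollow Pharma AG, giving 64% + 36% = 100%.
By spousal attribution (R2), Elif Esposito is treated as also owning Kiran Quispe's interest in Summit Trust, giving 22% + 10% = 32%.
By spousal attribution (R2), Elif Esposito is treated as also owning Kiran Quispe's interest in Wildmere Mining NL, giving 54% + 22% = 76%.
Chain via Oakhollow Pharma AG (R3): 100% × 37% = 37% of Orion Textiles S.p.A.
Chain via Summit Trust (R3): 32% × 39% = 12.48% of Orion Textiles S.p.A.
Chain via Wildmere Mining NL (R3): 76% × 11% = 8.36% of Orion Textiles S.p.A.
Aggregating (R1): 37% + 12.48% + 8.36% = 57.84%.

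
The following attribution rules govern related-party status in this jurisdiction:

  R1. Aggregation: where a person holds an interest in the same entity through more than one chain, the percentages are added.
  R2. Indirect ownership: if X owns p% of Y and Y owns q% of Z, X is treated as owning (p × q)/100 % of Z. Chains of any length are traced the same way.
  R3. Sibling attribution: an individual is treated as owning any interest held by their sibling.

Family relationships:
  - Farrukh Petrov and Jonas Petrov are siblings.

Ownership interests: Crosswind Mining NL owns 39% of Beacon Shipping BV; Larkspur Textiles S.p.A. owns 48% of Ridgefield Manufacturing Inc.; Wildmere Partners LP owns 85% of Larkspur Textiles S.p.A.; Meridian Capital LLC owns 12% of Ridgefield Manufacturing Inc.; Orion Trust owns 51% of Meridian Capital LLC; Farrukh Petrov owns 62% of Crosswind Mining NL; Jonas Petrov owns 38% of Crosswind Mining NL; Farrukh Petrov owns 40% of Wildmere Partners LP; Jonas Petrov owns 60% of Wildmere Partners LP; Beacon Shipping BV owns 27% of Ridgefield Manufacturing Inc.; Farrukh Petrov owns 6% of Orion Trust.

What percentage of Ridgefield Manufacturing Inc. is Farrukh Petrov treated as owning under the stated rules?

51.6972%

By sibling attribution (R3), Farrukh Petrov is treated as also owning Jonas Petrov's interest in Wildmere Partners LP, giving 40% + 60% = 100%.
By sibling attribution (R3), Farrukh Petrov is treated as also owning Jonas Petrov's interest in Crosswind Mining NL, giving 62% + 38% = 100%.
Chain via Orion Trust → Meridian Capital LLC (R2): 6% × 51% × 12% = 0.3672% of Ridgefield Manufacturing Inc.
Chain via Wildmere Partners LP → Larkspur Textiles S.p.A. (R2): 100% × 85% × 48% = 40.8% of Ridgefield Manufacturing Inc.
Chain via Crosswind Mining NL → Beacon Shipping BV (R2): 100% × 39% × 27% = 10.53% of Ridgefield Manufacturing Inc.
Aggregating (R1): 0.3672% + 40.8% + 10.53% = 51.6972%.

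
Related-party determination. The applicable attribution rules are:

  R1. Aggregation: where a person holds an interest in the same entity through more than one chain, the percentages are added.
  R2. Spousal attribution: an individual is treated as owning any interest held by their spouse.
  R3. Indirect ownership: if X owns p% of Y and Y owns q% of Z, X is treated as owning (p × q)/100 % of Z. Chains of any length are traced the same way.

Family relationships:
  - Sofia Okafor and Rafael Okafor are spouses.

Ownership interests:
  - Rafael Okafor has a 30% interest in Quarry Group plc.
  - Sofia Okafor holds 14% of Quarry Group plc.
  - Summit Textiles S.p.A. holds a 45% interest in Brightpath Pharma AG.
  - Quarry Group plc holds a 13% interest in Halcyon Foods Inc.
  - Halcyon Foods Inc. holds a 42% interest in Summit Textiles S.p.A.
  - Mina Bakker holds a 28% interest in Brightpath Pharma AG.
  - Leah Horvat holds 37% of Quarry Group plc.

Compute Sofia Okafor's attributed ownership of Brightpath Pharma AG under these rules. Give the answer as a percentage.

1.08108%

By spousal attribution (R2), Sofia Okafor is treated as also owning Rafael Okafor's interest in Quarry Group plc, giving 14% + 30% = 44%.
Chain via Quarry Group plc → Halcyon Foods Inc. → Summit Textiles S.p.A. (R3): 44% × 13% × 42% × 45% = 1.08108% of Brightpath Pharma AG.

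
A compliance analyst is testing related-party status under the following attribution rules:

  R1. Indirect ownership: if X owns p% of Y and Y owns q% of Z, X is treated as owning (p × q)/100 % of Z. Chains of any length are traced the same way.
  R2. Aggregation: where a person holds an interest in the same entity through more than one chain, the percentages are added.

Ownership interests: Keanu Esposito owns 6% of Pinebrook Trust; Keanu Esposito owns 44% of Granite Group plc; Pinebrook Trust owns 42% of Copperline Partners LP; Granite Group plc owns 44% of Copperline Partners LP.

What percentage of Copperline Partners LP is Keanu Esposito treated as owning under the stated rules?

21.88%

Chain via Granite Group plc (R1): 44% × 44% = 19.36% of Copperline Partners LP.
Chain via Pinebrook Trust (R1): 6% × 42% = 2.52% of Copperline Partners LP.
Aggregating (R2): 19.36% + 2.52% = 21.88%.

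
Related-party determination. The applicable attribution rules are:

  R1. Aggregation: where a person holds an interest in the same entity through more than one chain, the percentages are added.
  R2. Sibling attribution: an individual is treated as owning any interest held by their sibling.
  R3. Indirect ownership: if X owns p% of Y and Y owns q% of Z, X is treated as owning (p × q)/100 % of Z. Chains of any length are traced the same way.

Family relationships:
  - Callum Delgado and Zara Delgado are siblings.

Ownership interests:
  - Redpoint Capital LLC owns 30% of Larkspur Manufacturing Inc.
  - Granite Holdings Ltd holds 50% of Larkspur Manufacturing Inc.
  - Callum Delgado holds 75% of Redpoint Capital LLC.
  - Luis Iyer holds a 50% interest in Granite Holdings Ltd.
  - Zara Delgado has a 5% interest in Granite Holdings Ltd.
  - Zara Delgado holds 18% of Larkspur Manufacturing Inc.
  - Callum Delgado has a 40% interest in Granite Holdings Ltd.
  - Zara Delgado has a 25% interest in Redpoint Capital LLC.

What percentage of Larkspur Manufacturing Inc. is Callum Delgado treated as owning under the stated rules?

70.5%

By sibling attribution (R2), Callum Delgado is treated as also owning Zara Delgado's interest in Redpoint Capital LLC, giving 75% + 25% = 100%.
By sibling attribution (R2), Callum Delgado is treated as also owning Zara Delgado's interest in Granite Holdings Ltd, giving 40% + 5% = 45%.
By sibling attribution (R2), Callum Delgado is treated as owning Zara Delgado's 18% interest in Larkspur Manufacturing Inc.
Chain via Redpoint Capital LLC (R3): 100% × 30% = 30% of Larkspur Manufacturing Inc.
Chain via Granite Holdings Ltd (R3): 45% × 50% = 22.5% of Larkspur Manufacturing Inc.
Direct interest in Larkspur Manufacturing Inc: 18%.
Aggregating (R1): 30% + 22.5% + 18% = 70.5%.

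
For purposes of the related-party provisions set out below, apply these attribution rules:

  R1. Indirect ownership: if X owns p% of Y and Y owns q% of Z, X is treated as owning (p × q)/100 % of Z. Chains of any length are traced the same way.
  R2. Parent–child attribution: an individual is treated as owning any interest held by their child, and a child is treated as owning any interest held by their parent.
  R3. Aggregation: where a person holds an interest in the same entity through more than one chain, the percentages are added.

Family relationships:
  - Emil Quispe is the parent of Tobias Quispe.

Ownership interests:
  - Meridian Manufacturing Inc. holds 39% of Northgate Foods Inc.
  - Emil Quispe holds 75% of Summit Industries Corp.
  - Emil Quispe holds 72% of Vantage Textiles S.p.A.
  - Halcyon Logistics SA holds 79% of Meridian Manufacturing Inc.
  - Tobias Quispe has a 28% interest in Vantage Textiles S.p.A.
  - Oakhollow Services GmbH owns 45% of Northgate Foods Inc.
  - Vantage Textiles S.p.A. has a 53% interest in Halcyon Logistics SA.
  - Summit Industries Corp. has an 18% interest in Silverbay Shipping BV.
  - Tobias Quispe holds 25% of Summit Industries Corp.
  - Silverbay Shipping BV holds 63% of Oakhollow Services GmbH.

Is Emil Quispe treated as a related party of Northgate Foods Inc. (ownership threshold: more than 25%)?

By parent–child attribution (R2), Emil Quispe is treated as also owning Tobias Quispe's interest in Vantage Textiles S.p.A, giving 72% + 28% = 100%.
By parent–child attribution (R2), Emil Quispe is treated as also owning Tobias Quispe's interest in Summit Industries Corp, giving 75% + 25% = 100%.
Chain via Vantage Textiles S.p.A. → Halcyon Logistics SA → Meridian Manufacturing Inc. (R1): 100% × 53% × 79% × 39% = 16.3293% of Northgate Foods Inc.
Chain via Summit Industries Corp. → Silverbay Shipping BV → Oakhollow Services GmbH (R1): 100% × 18% × 63% × 45% = 5.103% of Northgate Foods Inc.
Aggregating (R3): 16.3293% + 5.103% = 21.4323%.
21.4323% does not exceed the 25% threshold, so Emil is not a related party to Northgate Foods Inc.

No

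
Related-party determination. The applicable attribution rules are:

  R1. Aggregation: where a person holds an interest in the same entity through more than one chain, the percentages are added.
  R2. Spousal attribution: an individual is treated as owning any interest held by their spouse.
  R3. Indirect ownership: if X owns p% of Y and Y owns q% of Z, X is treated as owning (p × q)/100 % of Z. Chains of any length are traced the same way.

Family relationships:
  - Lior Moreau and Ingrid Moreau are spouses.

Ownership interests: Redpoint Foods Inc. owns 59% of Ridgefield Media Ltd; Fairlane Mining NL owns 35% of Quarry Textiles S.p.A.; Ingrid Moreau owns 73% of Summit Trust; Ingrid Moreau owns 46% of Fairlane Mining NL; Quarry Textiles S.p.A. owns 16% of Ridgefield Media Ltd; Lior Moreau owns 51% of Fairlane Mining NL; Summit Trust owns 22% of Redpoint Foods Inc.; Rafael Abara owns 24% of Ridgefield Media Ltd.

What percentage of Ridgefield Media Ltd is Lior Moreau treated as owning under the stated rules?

14.9074%

By spousal attribution (R2), Lior Moreau is treated as also owning Ingrid Moreau's interest in Fairlane Mining NL, giving 51% + 46% = 97%.
By spousal attribution (R2), Lior Moreau is treated as owning Ingrid Moreau's 73% interest in Summit Trust.
Chain via Fairlane Mining NL → Quarry Textiles S.p.A. (R3): 97% × 35% × 16% = 5.432% of Ridgefield Media Ltd.
Chain via Summit Trust → Redpoint Foods Inc. (R3): 73% × 22% × 59% = 9.4754% of Ridgefield Media Ltd.
Aggregating (R1): 5.432% + 9.4754% = 14.9074%.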